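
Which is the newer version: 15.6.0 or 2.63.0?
15.6.0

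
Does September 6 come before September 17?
Yes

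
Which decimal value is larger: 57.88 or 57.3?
57.88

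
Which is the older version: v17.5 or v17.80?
v17.5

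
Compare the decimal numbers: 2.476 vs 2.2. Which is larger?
2.476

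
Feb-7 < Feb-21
True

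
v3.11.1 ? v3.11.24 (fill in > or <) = <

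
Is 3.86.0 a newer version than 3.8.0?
Yes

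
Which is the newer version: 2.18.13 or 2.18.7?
2.18.13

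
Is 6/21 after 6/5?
Yes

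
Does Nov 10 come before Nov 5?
No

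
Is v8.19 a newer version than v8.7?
Yes. Version numbers are compared segment by segment as integers, not as decimals: minor version 19 > 7, so v8.19 > v8.7 (even though the decimal 8.19 < 8.7).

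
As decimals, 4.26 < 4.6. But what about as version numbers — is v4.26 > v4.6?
True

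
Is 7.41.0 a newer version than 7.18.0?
Yes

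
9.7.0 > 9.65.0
False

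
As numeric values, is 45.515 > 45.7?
False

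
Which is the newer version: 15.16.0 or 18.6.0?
18.6.0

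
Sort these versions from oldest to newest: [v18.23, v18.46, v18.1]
[v18.1, v18.23, v18.46]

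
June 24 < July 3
True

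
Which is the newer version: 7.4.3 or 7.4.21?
7.4.21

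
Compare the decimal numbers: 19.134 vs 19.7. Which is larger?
19.7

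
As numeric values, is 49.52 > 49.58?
False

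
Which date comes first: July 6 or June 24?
June 24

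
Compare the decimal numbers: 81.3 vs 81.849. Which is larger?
81.849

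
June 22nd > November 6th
False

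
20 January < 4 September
True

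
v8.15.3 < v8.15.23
True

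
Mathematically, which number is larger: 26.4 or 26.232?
26.4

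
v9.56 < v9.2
False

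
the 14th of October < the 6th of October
False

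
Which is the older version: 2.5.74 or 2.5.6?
2.5.6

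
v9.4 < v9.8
True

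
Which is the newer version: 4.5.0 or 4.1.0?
4.5.0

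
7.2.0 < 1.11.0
False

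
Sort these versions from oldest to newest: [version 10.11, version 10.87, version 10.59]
[version 10.11, version 10.59, version 10.87]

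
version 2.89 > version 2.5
True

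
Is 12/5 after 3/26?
Yes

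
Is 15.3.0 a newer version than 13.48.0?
Yes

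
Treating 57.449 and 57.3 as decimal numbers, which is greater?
57.449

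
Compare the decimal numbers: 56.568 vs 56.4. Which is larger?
56.568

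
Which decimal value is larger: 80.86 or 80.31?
80.86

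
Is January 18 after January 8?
Yes. Day 18 comes after day 8 in January — this is a date comparison, not a decimal one (the decimal 1.18 would be smaller than 1.8).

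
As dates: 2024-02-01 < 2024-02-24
True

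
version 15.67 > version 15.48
True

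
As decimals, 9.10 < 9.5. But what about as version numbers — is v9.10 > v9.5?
True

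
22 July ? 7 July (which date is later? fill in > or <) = >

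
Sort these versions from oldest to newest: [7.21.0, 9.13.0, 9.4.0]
[7.21.0, 9.4.0, 9.13.0]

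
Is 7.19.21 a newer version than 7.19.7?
Yes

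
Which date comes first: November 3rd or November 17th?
November 3rd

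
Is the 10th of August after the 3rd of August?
Yes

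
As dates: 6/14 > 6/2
True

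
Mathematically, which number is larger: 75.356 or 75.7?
75.7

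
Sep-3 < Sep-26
True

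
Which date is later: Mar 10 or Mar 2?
Mar 10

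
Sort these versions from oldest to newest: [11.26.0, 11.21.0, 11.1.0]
[11.1.0, 11.21.0, 11.26.0]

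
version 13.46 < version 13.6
False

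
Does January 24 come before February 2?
Yes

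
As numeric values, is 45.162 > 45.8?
False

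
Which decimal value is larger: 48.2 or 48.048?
48.2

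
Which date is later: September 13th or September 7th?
September 13th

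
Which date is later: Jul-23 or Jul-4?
Jul-23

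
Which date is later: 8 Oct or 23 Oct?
23 Oct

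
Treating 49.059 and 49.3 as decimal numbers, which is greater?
49.3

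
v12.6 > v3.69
True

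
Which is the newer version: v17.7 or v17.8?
v17.8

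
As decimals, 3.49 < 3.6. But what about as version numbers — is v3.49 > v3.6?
True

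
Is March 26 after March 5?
Yes. Day 26 comes after day 5 in March — this is a date comparison, not a decimal one (the decimal 3.26 would be smaller than 3.5).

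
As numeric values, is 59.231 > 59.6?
False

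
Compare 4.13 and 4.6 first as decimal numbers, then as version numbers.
As decimals: 4.13 < 4.6. As versions: v4.13 > v4.6 (minor version 13 > 6).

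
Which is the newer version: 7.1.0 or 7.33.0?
7.33.0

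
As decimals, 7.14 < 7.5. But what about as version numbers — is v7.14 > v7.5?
True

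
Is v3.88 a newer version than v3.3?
Yes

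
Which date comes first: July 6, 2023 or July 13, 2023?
July 6, 2023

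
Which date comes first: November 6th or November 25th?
November 6th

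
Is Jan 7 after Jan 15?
No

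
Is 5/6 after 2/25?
Yes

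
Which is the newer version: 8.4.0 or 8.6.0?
8.6.0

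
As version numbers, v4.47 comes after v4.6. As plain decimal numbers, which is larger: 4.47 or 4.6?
4.6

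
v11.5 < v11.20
True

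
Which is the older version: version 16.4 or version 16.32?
version 16.4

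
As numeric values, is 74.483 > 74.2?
True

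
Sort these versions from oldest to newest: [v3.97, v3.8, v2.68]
[v2.68, v3.8, v3.97]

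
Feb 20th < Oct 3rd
True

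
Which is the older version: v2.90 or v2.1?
v2.1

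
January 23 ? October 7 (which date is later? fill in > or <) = <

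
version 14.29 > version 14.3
True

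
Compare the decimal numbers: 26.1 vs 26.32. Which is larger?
26.32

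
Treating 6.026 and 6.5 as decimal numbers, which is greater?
6.5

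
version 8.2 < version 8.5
True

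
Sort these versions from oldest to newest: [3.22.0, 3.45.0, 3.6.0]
[3.6.0, 3.22.0, 3.45.0]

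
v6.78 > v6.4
True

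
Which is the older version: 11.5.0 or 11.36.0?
11.5.0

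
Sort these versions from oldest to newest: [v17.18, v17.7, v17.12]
[v17.7, v17.12, v17.18]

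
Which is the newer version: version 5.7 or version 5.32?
version 5.32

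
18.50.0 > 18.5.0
True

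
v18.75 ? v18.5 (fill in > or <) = >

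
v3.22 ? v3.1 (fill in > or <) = >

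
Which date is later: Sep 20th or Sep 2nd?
Sep 20th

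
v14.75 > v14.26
True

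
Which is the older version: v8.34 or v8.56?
v8.34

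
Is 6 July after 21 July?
No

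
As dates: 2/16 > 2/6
True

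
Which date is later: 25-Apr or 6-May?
6-May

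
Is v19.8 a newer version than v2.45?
Yes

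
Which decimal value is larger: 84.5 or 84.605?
84.605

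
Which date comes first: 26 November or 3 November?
3 November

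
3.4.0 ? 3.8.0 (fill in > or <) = <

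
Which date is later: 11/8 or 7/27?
11/8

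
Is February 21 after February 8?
Yes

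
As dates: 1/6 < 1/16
True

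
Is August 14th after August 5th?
Yes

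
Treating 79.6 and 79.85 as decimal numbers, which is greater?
79.85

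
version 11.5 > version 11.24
False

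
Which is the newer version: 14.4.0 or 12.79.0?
14.4.0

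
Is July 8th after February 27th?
Yes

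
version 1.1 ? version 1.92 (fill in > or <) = <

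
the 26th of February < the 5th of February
False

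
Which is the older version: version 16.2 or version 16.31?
version 16.2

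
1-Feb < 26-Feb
True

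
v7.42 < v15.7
True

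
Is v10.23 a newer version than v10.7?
Yes. Version numbers are compared segment by segment as integers, not as decimals: minor version 23 > 7, so v10.23 > v10.7 (even though the decimal 10.23 < 10.7).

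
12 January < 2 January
False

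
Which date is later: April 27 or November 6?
November 6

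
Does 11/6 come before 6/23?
No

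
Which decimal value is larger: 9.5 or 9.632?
9.632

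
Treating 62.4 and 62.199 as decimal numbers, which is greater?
62.4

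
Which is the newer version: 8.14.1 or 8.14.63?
8.14.63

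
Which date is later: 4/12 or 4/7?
4/12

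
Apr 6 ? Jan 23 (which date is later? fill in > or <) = >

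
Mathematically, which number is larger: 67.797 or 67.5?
67.797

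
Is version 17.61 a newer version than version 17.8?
Yes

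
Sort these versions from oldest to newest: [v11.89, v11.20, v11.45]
[v11.20, v11.45, v11.89]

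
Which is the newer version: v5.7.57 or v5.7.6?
v5.7.57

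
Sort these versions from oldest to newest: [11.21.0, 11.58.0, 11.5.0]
[11.5.0, 11.21.0, 11.58.0]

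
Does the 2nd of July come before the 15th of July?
Yes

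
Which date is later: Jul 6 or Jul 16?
Jul 16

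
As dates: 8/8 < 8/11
True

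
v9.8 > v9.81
False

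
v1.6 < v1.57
True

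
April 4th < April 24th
True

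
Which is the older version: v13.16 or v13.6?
v13.6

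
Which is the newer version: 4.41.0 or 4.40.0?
4.41.0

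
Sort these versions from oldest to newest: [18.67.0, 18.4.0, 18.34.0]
[18.4.0, 18.34.0, 18.67.0]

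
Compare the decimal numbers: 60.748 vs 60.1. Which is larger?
60.748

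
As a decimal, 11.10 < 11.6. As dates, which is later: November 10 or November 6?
November 10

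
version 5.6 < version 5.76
True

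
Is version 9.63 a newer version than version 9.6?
Yes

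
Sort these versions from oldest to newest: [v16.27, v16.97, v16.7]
[v16.7, v16.27, v16.97]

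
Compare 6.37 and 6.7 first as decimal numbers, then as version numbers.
As decimals: 6.37 < 6.7. As versions: v6.37 > v6.7 (minor version 37 > 7).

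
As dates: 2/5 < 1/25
False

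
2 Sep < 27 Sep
True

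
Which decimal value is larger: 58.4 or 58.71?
58.71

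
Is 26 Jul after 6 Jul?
Yes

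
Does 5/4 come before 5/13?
Yes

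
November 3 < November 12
True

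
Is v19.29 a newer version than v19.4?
Yes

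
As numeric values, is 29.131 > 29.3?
False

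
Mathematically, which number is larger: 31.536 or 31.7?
31.7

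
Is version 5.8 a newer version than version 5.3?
Yes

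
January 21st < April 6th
True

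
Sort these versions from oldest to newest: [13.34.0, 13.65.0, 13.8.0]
[13.8.0, 13.34.0, 13.65.0]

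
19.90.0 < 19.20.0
False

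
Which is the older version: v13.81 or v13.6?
v13.6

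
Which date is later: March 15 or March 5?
March 15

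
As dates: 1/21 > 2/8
False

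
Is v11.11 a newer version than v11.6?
Yes. Version numbers are compared segment by segment as integers, not as decimals: minor version 11 > 6, so v11.11 > v11.6 (even though the decimal 11.11 < 11.6).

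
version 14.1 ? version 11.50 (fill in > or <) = >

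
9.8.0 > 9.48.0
False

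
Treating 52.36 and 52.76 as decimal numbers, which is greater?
52.76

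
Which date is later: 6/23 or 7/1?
7/1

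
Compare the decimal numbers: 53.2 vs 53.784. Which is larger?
53.784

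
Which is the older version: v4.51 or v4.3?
v4.3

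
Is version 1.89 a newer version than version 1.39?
Yes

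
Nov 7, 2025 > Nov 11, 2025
False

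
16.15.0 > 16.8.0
True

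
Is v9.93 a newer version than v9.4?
Yes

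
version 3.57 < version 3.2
False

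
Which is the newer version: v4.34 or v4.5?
v4.34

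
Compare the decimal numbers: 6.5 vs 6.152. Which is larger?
6.5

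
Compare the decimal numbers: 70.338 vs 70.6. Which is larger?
70.6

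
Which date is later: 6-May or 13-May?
13-May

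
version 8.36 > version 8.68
False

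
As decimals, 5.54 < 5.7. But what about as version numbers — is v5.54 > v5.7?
True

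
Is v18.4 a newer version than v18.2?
Yes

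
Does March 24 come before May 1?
Yes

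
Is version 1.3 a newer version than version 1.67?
No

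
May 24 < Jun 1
True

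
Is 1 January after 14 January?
No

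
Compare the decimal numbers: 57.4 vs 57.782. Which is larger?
57.782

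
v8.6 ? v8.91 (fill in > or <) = <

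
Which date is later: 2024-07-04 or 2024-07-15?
2024-07-15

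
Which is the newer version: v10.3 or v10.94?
v10.94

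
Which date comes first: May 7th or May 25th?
May 7th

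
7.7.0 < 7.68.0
True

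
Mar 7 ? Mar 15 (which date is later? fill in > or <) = <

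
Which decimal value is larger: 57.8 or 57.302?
57.8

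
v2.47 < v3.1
True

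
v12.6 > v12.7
False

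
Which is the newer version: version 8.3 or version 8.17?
version 8.17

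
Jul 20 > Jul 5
True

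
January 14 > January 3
True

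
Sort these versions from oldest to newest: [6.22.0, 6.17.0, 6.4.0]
[6.4.0, 6.17.0, 6.22.0]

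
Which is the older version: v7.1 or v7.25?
v7.1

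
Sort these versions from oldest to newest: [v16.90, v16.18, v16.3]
[v16.3, v16.18, v16.90]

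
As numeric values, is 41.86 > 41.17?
True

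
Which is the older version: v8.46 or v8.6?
v8.6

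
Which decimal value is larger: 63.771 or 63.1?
63.771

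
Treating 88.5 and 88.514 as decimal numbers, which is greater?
88.514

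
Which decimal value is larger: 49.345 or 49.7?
49.7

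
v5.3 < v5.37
True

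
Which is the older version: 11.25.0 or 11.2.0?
11.2.0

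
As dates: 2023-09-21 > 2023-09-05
True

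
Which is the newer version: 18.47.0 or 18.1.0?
18.47.0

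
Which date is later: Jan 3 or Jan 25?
Jan 25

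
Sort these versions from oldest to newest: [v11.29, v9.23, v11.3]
[v9.23, v11.3, v11.29]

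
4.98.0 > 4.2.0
True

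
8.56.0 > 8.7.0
True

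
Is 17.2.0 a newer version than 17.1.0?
Yes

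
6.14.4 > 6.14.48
False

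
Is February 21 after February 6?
Yes. Day 21 comes after day 6 in February — this is a date comparison, not a decimal one (the decimal 2.21 would be smaller than 2.6).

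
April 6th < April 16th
True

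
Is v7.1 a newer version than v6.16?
Yes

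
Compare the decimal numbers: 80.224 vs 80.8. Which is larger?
80.8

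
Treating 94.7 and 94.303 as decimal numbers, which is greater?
94.7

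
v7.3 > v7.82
False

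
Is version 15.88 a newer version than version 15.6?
Yes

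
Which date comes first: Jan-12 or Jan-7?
Jan-7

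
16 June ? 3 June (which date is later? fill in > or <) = >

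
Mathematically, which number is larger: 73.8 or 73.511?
73.8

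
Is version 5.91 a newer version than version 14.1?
No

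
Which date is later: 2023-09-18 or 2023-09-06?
2023-09-18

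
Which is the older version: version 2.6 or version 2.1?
version 2.1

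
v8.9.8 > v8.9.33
False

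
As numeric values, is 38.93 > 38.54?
True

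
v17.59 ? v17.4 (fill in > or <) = >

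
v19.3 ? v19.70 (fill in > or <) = <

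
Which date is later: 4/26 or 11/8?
11/8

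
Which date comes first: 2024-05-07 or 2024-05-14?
2024-05-07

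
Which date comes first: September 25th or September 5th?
September 5th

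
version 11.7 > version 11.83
False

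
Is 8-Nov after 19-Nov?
No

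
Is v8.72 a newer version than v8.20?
Yes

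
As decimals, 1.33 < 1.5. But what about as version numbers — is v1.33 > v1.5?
True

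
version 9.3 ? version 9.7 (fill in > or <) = <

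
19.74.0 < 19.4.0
False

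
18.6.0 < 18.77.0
True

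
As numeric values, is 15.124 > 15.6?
False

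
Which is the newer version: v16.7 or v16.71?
v16.71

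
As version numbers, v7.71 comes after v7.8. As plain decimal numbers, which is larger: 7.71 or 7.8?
7.8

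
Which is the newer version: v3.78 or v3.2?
v3.78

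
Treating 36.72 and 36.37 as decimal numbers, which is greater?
36.72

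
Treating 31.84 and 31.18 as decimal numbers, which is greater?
31.84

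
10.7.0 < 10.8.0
True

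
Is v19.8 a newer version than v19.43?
No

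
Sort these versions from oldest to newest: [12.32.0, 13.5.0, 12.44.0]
[12.32.0, 12.44.0, 13.5.0]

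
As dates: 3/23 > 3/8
True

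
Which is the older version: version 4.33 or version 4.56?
version 4.33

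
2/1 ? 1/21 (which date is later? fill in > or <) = >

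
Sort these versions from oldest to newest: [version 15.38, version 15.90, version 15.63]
[version 15.38, version 15.63, version 15.90]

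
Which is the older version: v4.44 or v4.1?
v4.1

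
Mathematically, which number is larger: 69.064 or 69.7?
69.7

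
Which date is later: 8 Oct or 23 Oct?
23 Oct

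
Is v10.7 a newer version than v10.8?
No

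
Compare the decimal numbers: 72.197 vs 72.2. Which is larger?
72.2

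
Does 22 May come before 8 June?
Yes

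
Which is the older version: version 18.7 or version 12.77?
version 12.77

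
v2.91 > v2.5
True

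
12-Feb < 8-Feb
False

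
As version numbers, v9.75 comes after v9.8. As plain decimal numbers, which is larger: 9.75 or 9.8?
9.8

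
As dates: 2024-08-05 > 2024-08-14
False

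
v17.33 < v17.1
False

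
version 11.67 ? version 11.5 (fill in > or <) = >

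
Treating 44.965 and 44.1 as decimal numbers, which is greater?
44.965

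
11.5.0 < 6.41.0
False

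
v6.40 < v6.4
False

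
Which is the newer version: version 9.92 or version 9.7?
version 9.92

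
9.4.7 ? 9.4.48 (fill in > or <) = <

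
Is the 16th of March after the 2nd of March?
Yes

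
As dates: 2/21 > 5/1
False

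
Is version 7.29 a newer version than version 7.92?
No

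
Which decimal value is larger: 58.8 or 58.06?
58.8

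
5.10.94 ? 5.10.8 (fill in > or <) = >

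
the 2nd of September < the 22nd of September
True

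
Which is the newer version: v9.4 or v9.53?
v9.53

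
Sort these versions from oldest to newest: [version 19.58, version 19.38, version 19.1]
[version 19.1, version 19.38, version 19.58]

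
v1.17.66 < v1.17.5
False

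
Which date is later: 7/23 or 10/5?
10/5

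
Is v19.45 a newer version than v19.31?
Yes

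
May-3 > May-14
False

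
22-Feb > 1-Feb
True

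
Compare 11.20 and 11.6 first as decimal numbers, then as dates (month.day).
As decimals: 11.20 < 11.6. As dates: 11/20 is later than 11/6 (day 20 > day 6).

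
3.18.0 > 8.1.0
False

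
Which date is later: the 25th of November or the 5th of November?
the 25th of November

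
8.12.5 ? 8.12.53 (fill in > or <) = <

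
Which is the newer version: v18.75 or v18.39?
v18.75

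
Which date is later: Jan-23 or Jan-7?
Jan-23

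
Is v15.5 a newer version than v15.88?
No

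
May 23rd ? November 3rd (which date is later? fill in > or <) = <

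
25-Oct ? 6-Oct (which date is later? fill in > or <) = >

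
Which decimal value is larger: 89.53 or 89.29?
89.53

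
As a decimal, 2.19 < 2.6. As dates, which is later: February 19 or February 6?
February 19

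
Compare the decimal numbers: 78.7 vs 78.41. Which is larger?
78.7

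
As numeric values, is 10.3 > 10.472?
False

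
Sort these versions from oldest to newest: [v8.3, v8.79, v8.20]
[v8.3, v8.20, v8.79]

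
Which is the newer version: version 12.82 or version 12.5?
version 12.82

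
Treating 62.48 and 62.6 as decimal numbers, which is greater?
62.6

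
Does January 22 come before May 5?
Yes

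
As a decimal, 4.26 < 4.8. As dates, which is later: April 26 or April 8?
April 26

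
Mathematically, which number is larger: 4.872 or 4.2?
4.872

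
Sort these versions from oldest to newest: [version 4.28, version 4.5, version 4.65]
[version 4.5, version 4.28, version 4.65]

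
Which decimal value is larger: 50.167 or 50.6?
50.6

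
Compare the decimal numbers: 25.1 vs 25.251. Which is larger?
25.251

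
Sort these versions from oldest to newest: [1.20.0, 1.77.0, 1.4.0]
[1.4.0, 1.20.0, 1.77.0]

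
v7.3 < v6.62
False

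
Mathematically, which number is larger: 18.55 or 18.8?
18.8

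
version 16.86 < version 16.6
False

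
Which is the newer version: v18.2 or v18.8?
v18.8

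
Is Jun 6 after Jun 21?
No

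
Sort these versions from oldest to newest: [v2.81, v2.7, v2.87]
[v2.7, v2.81, v2.87]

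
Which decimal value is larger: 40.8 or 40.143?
40.8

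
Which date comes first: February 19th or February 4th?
February 4th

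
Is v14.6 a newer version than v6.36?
Yes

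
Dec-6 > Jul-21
True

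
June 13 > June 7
True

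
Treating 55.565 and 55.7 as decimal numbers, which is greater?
55.7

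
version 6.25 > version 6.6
True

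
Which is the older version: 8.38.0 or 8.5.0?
8.5.0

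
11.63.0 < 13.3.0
True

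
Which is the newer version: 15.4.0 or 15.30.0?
15.30.0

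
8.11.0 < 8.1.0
False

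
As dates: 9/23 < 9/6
False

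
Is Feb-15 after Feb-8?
Yes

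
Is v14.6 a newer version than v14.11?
No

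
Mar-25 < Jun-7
True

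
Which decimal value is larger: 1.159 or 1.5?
1.5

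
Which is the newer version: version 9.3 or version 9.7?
version 9.7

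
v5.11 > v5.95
False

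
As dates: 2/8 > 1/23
True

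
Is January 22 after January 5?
Yes. Day 22 comes after day 5 in January — this is a date comparison, not a decimal one (the decimal 1.22 would be smaller than 1.5).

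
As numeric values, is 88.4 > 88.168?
True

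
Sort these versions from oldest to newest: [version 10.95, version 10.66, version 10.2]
[version 10.2, version 10.66, version 10.95]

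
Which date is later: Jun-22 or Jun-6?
Jun-22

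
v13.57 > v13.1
True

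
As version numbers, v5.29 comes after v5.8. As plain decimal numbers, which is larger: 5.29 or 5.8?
5.8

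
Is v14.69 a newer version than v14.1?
Yes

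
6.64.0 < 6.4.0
False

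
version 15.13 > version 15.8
True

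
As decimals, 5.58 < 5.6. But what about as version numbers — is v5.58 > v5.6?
True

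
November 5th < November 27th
True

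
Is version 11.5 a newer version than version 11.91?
No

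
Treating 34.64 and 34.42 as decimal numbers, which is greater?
34.64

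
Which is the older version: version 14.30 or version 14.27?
version 14.27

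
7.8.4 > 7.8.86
False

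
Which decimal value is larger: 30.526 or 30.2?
30.526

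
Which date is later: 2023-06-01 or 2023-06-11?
2023-06-11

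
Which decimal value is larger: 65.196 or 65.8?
65.8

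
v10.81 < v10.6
False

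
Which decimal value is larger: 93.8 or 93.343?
93.8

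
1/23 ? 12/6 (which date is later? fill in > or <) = <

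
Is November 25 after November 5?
Yes. Day 25 comes after day 5 in November — this is a date comparison, not a decimal one (the decimal 11.25 would be smaller than 11.5).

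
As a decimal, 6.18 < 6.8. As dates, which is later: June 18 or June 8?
June 18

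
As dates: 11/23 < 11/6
False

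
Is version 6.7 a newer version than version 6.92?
No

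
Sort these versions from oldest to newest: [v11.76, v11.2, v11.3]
[v11.2, v11.3, v11.76]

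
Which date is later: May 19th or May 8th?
May 19th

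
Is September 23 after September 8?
Yes. Day 23 comes after day 8 in September — this is a date comparison, not a decimal one (the decimal 9.23 would be smaller than 9.8).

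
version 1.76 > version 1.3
True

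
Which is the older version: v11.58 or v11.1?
v11.1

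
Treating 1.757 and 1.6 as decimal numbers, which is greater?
1.757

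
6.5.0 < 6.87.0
True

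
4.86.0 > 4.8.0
True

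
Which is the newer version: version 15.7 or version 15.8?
version 15.8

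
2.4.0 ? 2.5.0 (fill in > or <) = <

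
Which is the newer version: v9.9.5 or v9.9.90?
v9.9.90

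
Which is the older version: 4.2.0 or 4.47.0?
4.2.0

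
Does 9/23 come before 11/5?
Yes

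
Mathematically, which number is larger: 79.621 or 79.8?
79.8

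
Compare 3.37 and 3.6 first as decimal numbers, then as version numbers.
As decimals: 3.37 < 3.6. As versions: v3.37 > v3.6 (minor version 37 > 6).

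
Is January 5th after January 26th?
No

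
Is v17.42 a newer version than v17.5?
Yes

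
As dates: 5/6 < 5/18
True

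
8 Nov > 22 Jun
True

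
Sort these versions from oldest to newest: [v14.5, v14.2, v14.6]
[v14.2, v14.5, v14.6]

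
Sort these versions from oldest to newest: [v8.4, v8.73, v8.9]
[v8.4, v8.9, v8.73]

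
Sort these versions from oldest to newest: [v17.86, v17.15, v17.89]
[v17.15, v17.86, v17.89]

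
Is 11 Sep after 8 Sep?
Yes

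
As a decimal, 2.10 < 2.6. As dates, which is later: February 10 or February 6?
February 10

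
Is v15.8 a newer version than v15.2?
Yes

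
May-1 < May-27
True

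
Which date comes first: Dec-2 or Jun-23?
Jun-23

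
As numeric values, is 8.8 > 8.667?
True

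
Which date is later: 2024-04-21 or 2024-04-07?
2024-04-21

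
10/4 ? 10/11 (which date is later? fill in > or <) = <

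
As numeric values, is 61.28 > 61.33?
False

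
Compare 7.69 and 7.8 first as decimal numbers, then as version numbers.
As decimals: 7.69 < 7.8. As versions: v7.69 > v7.8 (minor version 69 > 8).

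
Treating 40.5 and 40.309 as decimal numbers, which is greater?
40.5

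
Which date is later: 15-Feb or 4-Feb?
15-Feb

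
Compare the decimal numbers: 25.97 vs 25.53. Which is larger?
25.97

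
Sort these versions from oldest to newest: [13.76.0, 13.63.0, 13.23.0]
[13.23.0, 13.63.0, 13.76.0]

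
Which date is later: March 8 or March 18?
March 18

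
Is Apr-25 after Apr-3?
Yes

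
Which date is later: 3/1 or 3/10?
3/10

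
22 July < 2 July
False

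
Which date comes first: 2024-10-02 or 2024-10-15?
2024-10-02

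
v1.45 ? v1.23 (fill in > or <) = >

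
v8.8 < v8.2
False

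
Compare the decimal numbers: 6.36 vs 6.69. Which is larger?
6.69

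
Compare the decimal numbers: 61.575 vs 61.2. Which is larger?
61.575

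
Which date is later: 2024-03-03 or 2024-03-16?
2024-03-16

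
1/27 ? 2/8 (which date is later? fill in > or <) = <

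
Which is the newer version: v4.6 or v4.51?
v4.51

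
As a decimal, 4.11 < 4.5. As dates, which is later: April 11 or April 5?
April 11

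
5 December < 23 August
False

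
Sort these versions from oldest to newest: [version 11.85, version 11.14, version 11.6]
[version 11.6, version 11.14, version 11.85]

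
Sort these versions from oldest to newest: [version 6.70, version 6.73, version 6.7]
[version 6.7, version 6.70, version 6.73]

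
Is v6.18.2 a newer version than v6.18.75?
No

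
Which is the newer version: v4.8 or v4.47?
v4.47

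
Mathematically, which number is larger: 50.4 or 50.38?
50.4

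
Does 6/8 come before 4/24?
No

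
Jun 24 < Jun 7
False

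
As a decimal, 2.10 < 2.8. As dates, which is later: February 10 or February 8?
February 10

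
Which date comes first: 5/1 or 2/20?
2/20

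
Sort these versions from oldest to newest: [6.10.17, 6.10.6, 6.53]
[6.10.6, 6.10.17, 6.53]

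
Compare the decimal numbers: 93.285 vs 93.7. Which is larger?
93.7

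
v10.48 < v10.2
False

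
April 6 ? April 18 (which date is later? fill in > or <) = <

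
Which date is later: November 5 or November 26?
November 26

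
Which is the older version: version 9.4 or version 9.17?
version 9.4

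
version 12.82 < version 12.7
False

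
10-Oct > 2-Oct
True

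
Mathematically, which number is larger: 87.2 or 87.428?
87.428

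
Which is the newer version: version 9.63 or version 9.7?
version 9.63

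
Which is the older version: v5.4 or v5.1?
v5.1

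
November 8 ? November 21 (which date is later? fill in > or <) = <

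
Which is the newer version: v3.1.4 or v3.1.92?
v3.1.92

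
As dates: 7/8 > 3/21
True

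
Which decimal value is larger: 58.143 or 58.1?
58.143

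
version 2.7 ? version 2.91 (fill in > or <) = <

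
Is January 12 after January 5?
Yes. Day 12 comes after day 5 in January — this is a date comparison, not a decimal one (the decimal 1.12 would be smaller than 1.5).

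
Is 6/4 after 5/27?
Yes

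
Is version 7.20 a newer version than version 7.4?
Yes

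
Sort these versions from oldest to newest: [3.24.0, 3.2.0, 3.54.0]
[3.2.0, 3.24.0, 3.54.0]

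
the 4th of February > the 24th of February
False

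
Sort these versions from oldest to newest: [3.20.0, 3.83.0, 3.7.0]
[3.7.0, 3.20.0, 3.83.0]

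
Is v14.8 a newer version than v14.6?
Yes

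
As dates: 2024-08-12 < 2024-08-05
False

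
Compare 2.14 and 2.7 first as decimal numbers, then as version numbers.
As decimals: 2.14 < 2.7. As versions: v2.14 > v2.7 (minor version 14 > 7).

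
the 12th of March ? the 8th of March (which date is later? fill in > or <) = >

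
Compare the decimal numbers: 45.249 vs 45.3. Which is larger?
45.3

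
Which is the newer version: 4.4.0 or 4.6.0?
4.6.0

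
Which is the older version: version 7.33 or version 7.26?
version 7.26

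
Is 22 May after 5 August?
No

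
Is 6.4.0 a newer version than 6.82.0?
No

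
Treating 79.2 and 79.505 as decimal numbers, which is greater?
79.505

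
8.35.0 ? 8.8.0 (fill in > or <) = >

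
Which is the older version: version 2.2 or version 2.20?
version 2.2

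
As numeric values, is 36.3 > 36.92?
False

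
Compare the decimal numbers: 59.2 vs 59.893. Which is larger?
59.893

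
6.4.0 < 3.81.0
False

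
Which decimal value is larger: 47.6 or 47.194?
47.6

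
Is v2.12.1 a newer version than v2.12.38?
No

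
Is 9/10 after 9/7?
Yes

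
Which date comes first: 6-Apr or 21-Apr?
6-Apr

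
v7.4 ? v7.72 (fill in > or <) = <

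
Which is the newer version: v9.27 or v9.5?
v9.27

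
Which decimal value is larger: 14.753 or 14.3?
14.753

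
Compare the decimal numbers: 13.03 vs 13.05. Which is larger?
13.05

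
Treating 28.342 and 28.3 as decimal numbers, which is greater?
28.342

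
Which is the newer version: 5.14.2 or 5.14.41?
5.14.41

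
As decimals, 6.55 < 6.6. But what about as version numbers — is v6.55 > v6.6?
True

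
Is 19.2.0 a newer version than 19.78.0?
No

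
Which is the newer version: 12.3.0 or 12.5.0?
12.5.0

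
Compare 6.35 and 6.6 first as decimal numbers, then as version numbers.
As decimals: 6.35 < 6.6. As versions: v6.35 > v6.6 (minor version 35 > 6).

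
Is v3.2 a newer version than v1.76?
Yes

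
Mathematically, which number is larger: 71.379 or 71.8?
71.8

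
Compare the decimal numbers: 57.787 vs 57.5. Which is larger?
57.787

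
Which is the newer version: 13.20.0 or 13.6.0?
13.20.0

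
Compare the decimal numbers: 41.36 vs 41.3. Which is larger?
41.36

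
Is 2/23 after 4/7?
No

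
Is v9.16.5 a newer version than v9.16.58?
No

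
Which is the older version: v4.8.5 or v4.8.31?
v4.8.5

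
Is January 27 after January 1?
Yes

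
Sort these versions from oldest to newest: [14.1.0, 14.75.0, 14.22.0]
[14.1.0, 14.22.0, 14.75.0]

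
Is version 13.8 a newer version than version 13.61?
No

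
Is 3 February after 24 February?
No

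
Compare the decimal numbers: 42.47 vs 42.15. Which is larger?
42.47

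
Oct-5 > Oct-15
False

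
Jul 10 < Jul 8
False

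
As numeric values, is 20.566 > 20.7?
False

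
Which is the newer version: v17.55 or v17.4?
v17.55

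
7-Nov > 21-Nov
False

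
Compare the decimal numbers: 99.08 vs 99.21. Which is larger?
99.21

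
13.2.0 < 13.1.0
False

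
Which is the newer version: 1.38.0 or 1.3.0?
1.38.0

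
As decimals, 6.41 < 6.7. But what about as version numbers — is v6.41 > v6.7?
True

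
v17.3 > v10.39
True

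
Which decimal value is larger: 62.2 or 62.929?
62.929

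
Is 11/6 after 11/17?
No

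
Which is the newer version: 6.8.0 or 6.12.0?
6.12.0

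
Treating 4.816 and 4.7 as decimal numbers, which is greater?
4.816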